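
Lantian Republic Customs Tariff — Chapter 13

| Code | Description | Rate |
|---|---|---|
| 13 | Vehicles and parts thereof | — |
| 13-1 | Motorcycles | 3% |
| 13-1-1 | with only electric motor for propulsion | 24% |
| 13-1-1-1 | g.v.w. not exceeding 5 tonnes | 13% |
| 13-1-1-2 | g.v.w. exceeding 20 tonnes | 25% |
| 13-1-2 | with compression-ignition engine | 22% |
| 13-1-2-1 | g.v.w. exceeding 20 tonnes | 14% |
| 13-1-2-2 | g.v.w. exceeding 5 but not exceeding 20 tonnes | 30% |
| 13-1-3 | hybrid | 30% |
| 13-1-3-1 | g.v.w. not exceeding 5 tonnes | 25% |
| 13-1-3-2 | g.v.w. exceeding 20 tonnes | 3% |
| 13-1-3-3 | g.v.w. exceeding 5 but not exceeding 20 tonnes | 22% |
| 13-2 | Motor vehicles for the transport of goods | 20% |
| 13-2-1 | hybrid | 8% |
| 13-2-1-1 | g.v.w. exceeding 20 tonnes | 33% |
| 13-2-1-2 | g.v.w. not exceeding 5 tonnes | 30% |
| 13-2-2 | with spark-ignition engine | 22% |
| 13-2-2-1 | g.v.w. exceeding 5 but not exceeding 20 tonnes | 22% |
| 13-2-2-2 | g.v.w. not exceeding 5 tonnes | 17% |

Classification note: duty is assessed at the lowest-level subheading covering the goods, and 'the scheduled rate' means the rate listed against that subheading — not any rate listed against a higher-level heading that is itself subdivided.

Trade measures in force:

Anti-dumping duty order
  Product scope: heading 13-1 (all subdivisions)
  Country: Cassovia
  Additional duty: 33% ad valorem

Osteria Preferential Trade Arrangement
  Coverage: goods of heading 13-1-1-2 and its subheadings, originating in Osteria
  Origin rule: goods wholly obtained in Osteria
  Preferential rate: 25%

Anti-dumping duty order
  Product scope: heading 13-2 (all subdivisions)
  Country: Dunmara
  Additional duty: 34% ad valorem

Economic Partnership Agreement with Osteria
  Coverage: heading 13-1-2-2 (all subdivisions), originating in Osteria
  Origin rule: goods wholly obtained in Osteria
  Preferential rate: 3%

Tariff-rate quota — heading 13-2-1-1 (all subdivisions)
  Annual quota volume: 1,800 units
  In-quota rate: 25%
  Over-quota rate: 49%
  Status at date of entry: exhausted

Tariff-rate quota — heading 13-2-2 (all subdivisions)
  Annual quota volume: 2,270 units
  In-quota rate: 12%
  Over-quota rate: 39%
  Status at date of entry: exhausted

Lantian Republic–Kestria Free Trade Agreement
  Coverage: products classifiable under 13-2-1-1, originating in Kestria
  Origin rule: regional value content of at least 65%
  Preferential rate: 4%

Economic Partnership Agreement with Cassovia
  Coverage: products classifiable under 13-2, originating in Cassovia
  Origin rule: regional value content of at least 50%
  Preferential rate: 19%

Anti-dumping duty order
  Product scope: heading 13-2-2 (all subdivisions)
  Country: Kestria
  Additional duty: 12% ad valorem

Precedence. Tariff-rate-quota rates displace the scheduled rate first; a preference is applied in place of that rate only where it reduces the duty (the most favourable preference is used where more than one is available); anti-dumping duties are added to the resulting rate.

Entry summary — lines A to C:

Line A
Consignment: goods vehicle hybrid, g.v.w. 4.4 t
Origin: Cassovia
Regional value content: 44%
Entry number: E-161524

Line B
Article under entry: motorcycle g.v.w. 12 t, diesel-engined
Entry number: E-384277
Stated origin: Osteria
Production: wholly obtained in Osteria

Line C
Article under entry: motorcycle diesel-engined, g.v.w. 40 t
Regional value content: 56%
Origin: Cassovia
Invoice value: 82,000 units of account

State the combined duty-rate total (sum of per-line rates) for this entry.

Line A: goods vehicle → 13-2; hybrid → 13-2-1; g.v.w. 4.4 t → 13-2-1-2. Scheduled 30%. Cassovia agreement on 13-2: RVC < 50%. → 30%.
Line B: motorcycle → 13-1; diesel-engined → 13-1-2; g.v.w. 12 t → 13-1-2-2. Scheduled 30%. Osteria agreement on 13-1-1-2: 13-1-2-2 not covered; Osteria agreement on 13-1-2-2: wholly obtained → 3% available; preferential 3%. → 3%.
Line C: motorcycle → 13-1; diesel-engined → 13-1-2; g.v.w. 40 t → 13-1-2-1. Scheduled 14%. Cassovia agreement on 13-2: 13-1-2-1 not covered; anti-dumping (Cassovia, 13-1): +33%; total 14% + 33% = 47%. → 47%.
Sum: 30% + 3% + 47% = 80%.

80%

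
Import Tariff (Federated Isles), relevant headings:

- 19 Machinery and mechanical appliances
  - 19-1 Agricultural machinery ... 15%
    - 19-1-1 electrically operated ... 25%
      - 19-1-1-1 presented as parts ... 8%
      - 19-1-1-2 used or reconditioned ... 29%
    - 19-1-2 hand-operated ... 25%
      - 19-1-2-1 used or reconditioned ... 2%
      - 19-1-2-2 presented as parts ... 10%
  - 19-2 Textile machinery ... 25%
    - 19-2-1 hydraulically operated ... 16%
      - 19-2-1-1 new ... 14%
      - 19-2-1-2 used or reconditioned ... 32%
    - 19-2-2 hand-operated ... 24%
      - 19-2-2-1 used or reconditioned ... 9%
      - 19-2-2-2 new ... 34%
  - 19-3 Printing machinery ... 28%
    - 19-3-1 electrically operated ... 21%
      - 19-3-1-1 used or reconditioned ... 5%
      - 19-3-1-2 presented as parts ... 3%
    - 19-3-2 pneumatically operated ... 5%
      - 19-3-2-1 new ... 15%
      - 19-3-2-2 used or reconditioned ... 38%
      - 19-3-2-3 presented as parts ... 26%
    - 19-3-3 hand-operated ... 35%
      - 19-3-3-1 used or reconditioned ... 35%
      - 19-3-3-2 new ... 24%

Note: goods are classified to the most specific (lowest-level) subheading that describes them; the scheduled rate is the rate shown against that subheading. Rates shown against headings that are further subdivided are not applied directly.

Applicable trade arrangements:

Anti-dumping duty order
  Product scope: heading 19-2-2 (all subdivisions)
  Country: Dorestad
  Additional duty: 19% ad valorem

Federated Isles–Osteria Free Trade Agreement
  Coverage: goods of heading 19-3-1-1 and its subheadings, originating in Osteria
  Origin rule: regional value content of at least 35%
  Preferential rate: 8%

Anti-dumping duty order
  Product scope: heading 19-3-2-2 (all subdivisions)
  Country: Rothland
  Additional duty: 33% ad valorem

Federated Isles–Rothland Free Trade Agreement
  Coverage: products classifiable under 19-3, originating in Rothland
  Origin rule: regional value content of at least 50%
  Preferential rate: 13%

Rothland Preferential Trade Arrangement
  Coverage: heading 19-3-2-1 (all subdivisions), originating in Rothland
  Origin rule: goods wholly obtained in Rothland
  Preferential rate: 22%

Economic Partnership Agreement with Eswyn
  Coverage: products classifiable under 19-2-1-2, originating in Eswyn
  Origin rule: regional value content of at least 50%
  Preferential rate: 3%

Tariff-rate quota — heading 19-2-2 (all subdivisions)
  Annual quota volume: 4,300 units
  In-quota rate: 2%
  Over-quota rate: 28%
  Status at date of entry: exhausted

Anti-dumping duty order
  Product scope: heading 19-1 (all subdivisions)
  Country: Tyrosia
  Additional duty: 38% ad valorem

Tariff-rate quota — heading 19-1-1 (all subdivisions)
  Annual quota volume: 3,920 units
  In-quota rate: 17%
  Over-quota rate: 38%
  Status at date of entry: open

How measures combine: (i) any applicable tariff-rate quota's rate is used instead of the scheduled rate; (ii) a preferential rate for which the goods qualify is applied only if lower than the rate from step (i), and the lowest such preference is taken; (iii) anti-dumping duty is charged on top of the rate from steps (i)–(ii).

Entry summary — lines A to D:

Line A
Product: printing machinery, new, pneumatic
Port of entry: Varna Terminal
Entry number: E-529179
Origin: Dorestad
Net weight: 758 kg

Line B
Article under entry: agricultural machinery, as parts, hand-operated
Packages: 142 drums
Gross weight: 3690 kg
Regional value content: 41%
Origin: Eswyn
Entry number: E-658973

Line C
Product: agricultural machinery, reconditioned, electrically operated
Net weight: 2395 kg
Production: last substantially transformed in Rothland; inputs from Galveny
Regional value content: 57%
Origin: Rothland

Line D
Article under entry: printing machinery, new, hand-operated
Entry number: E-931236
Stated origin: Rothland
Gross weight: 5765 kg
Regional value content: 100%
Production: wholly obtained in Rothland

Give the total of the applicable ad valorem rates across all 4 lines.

55%

Line A: printing → 19-3; pneumatic → 19-3-2; new → 19-3-2-1. Scheduled 15%. No special measure applies. → 15%.
Line B: agricultural → 19-1; hand-operated → 19-1-2; as parts → 19-1-2-2. Scheduled 10%. Eswyn agreement on 19-2-1-2: 19-1-2-2 not covered. → 10%.
Line C: agricultural → 19-1; electrically operated → 19-1-1; reconditioned → 19-1-1-2. Scheduled 29%. quota on 19-1-1 open → in-quota 17%; Rothland agreement on 19-3: 19-1-1-2 not covered; Rothland agreement on 19-3-2-1: 19-1-1-2 not covered. → 17%.
Line D: printing → 19-3; hand-operated → 19-3-3; new → 19-3-3-2. Scheduled 24%. Rothland agreement on 19-3: RVC ≥ 50% → 13% available; Rothland agreement on 19-3-2-1: 19-3-3-2 not covered; preferential 13%. → 13%.
Sum: 15% + 10% + 17% + 13% = 55%.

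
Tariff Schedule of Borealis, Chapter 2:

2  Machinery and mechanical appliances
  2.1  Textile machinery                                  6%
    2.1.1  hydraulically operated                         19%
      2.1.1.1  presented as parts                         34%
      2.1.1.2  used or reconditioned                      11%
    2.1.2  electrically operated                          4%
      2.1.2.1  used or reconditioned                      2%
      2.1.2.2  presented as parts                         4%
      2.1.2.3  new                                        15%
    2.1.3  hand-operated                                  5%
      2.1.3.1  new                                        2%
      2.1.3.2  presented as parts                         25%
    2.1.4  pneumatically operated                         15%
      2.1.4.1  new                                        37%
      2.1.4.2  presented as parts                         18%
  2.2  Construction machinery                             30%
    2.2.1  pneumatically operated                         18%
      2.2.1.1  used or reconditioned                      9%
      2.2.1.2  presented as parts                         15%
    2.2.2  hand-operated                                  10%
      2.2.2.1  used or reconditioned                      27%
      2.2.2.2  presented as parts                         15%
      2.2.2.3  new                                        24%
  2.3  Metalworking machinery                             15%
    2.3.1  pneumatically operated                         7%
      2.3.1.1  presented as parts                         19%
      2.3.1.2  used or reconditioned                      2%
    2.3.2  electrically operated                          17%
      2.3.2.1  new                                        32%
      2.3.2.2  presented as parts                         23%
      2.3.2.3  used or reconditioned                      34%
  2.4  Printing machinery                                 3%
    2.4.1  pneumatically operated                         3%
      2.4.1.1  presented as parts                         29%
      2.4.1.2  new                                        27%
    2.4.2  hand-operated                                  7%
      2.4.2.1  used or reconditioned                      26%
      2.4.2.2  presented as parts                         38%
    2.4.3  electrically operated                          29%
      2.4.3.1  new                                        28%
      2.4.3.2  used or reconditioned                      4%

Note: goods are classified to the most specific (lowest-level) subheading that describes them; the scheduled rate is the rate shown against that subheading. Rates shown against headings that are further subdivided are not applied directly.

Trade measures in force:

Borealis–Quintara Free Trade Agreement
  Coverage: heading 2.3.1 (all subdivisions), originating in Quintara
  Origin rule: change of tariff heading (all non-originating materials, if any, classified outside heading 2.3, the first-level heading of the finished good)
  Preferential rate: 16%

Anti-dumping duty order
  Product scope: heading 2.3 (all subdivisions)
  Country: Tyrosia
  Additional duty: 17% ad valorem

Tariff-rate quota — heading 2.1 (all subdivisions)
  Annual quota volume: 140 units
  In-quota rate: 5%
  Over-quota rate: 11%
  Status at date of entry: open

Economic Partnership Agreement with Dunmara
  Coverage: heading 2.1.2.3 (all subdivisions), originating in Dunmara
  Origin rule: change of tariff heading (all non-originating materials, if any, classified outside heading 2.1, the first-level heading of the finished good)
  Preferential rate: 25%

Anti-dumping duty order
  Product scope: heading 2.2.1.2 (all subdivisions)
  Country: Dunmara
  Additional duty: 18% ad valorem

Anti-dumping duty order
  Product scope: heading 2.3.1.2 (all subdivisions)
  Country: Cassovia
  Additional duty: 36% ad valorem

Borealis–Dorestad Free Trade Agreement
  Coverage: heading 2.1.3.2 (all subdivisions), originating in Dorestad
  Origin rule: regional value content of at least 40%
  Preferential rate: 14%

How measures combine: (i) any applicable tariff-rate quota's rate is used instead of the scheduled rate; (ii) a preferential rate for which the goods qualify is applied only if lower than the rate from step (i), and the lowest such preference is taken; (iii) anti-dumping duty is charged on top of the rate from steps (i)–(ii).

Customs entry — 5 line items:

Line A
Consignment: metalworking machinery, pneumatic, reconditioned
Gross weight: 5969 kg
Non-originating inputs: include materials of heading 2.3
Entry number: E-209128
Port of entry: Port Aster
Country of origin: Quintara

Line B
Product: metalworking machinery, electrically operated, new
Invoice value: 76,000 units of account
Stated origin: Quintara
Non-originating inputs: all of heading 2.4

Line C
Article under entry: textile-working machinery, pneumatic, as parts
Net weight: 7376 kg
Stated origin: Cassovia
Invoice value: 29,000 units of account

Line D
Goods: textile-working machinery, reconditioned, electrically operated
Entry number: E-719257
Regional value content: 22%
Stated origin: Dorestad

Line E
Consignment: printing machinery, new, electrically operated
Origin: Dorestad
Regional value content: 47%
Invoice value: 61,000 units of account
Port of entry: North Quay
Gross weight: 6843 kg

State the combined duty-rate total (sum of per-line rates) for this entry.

Line A: metalworking → 2.3; pneumatic → 2.3.1; reconditioned → 2.3.1.2. Scheduled 2%. Quintara agreement on 2.3.1: CTH not met. → 2%.
Line B: metalworking → 2.3; electrically operated → 2.3.2; new → 2.3.2.1. Scheduled 32%. Quintara agreement on 2.3.1: 2.3.2.1 not covered. → 32%.
Line C: textile-working → 2.1; pneumatic → 2.1.4; as parts → 2.1.4.2. Scheduled 18%. quota on 2.1 open → in-quota 5%. → 5%.
Line D: textile-working → 2.1; electrically operated → 2.1.2; reconditioned → 2.1.2.1. Scheduled 2%. quota on 2.1 open → in-quota 5%; Dorestad agreement on 2.1.3.2: 2.1.2.1 not covered. → 5%.
Line E: printing → 2.4; electrically operated → 2.4.3; new → 2.4.3.1. Scheduled 28%. Dorestad agreement on 2.1.3.2: 2.4.3.1 not covered. → 28%.
Sum: 2% + 32% + 5% + 5% + 28% = 72%.

72%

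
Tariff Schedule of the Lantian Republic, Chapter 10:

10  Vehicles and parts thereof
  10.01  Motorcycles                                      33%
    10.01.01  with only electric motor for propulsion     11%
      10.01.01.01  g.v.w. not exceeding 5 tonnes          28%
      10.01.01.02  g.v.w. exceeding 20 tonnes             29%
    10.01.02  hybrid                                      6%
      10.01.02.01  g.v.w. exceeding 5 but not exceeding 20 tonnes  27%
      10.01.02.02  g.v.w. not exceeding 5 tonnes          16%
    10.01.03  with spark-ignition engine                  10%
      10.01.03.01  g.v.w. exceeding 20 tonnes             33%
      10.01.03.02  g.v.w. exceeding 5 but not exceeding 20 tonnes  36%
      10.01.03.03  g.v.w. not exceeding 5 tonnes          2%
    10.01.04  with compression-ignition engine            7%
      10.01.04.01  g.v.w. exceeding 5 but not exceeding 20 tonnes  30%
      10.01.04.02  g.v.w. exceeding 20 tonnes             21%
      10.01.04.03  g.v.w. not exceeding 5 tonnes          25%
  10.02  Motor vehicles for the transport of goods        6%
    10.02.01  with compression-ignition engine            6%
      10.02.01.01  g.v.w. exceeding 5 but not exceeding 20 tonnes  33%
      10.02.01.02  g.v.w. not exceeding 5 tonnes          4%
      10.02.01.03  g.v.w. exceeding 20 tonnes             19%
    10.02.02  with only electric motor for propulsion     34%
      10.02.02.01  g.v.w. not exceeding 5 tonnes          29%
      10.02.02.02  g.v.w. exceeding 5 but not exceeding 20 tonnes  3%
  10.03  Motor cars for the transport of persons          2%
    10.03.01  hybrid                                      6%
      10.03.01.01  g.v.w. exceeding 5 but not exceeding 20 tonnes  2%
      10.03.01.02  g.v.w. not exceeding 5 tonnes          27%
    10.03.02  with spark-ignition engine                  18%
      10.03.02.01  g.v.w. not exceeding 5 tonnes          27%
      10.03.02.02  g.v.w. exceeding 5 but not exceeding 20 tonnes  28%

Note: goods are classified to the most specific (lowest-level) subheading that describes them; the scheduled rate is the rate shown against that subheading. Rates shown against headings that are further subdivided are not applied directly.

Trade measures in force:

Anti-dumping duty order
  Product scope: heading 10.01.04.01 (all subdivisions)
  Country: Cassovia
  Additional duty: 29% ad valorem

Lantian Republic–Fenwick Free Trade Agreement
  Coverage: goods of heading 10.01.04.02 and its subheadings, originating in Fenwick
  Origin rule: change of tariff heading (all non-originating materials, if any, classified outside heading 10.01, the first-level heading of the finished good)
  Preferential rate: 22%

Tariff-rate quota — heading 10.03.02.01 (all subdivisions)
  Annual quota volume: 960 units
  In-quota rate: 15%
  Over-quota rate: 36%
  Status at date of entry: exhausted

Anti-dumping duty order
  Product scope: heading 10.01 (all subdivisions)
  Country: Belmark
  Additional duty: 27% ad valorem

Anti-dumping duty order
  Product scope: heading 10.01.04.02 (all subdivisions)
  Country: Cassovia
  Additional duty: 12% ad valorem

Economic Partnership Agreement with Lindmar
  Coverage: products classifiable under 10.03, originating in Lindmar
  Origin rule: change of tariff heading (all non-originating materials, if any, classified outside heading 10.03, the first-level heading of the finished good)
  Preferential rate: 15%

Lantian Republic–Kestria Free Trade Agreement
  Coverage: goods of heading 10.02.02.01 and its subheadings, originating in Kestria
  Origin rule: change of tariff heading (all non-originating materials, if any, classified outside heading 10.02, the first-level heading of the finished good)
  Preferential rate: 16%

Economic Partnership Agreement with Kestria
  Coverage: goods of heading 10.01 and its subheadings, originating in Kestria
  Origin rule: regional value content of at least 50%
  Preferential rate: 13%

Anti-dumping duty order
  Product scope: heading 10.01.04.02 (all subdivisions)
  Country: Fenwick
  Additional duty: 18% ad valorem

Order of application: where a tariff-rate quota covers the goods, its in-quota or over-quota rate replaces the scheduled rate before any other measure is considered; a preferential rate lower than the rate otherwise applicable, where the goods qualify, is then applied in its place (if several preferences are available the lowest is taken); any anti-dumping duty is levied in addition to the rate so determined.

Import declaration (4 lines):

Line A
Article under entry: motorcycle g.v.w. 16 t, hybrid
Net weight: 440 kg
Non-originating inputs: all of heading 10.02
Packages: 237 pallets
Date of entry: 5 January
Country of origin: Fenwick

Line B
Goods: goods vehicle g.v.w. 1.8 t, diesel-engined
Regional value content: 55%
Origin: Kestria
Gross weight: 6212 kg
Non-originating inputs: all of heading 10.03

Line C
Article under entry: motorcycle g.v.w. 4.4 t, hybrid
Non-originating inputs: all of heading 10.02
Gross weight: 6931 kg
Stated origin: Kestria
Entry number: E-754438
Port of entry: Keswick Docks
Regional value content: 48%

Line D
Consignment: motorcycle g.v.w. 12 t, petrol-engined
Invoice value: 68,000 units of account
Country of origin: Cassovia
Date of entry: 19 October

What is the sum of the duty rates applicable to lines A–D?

83%

Line A: motorcycle → 10.01; hybrid → 10.01.02; g.v.w. 16 t → 10.01.02.01. Scheduled 27%. Fenwick agreement on 10.01.04.02: 10.01.02.01 not covered. → 27%.
Line B: goods vehicle → 10.02; diesel-engined → 10.02.01; g.v.w. 1.8 t → 10.02.01.02. Scheduled 4%. Kestria agreement on 10.02.02.01: 10.02.01.02 not covered; Kestria agreement on 10.01: 10.02.01.02 not covered. → 4%.
Line C: motorcycle → 10.01; hybrid → 10.01.02; g.v.w. 4.4 t → 10.01.02.02. Scheduled 16%. Kestria agreement on 10.02.02.01: 10.01.02.02 not covered; Kestria agreement on 10.01: RVC < 50%. → 16%.
Line D: motorcycle → 10.01; petrol-engined → 10.01.03; g.v.w. 12 t → 10.01.03.02. Scheduled 36%. No special measure applies. → 36%.
Sum: 27% + 4% + 16% + 36% = 83%.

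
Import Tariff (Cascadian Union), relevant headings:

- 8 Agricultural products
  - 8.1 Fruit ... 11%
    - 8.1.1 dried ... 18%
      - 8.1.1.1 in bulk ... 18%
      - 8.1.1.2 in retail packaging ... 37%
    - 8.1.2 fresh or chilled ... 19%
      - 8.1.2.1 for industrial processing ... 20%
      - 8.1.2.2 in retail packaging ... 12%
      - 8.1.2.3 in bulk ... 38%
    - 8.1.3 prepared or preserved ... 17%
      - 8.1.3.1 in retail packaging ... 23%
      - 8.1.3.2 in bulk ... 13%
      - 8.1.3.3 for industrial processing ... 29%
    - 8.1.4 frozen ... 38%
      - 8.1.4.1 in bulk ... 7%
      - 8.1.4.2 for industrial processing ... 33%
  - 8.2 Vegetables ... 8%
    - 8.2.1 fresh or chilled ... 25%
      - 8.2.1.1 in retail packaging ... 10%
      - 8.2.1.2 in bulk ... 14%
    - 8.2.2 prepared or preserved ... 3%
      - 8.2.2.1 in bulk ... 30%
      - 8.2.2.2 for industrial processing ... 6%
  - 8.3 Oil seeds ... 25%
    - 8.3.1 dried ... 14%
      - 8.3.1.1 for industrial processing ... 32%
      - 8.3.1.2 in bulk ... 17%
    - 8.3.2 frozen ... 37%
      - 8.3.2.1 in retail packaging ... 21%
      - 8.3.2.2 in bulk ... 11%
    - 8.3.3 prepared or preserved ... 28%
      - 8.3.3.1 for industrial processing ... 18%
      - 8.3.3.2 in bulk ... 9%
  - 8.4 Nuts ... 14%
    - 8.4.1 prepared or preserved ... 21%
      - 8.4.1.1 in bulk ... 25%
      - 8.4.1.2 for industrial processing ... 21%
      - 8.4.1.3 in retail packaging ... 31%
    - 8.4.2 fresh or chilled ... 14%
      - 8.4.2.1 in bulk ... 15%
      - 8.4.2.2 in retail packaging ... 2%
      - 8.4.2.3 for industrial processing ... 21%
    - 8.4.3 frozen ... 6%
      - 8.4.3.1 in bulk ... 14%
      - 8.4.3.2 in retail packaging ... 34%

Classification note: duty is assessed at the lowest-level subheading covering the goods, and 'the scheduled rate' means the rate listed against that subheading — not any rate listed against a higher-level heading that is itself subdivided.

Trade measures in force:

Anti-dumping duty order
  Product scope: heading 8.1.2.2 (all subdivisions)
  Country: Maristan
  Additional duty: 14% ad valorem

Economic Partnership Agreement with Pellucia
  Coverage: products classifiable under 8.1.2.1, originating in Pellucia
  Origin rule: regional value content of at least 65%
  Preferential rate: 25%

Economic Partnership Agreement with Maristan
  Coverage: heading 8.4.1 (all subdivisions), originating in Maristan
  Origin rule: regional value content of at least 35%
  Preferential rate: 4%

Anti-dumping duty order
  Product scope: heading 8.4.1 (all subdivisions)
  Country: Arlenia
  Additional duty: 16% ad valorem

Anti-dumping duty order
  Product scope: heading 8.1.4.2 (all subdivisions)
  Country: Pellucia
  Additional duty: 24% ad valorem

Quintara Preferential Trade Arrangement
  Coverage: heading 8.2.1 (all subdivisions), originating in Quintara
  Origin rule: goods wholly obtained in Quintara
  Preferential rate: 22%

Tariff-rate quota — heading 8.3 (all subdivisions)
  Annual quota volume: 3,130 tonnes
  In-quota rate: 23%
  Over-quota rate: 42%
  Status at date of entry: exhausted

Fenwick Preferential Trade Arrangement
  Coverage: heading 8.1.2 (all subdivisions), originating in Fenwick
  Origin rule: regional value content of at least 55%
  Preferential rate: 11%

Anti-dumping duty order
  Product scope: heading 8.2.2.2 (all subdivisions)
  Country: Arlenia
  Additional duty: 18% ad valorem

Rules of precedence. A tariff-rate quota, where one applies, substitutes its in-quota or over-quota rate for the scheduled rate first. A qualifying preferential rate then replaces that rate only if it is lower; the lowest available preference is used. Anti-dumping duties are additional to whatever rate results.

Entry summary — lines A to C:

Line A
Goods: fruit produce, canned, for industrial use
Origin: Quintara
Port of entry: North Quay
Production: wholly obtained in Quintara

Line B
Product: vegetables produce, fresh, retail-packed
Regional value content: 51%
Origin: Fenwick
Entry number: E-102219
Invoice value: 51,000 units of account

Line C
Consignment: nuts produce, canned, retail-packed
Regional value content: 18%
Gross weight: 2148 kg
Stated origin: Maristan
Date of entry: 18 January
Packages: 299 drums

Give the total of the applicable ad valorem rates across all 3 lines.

70%

Line A: fruit → 8.1; canned → 8.1.3; for industrial use → 8.1.3.3. Scheduled 29%. Quintara agreement on 8.2.1: 8.1.3.3 not covered. → 29%.
Line B: vegetables → 8.2; fresh → 8.2.1; retail-packed → 8.2.1.1. Scheduled 10%. Fenwick agreement on 8.1.2: 8.2.1.1 not covered. → 10%.
Line C: nuts → 8.4; canned → 8.4.1; retail-packed → 8.4.1.3. Scheduled 31%. Maristan agreement on 8.4.1: RVC < 35%. → 31%.
Sum: 29% + 10% + 31% = 70%.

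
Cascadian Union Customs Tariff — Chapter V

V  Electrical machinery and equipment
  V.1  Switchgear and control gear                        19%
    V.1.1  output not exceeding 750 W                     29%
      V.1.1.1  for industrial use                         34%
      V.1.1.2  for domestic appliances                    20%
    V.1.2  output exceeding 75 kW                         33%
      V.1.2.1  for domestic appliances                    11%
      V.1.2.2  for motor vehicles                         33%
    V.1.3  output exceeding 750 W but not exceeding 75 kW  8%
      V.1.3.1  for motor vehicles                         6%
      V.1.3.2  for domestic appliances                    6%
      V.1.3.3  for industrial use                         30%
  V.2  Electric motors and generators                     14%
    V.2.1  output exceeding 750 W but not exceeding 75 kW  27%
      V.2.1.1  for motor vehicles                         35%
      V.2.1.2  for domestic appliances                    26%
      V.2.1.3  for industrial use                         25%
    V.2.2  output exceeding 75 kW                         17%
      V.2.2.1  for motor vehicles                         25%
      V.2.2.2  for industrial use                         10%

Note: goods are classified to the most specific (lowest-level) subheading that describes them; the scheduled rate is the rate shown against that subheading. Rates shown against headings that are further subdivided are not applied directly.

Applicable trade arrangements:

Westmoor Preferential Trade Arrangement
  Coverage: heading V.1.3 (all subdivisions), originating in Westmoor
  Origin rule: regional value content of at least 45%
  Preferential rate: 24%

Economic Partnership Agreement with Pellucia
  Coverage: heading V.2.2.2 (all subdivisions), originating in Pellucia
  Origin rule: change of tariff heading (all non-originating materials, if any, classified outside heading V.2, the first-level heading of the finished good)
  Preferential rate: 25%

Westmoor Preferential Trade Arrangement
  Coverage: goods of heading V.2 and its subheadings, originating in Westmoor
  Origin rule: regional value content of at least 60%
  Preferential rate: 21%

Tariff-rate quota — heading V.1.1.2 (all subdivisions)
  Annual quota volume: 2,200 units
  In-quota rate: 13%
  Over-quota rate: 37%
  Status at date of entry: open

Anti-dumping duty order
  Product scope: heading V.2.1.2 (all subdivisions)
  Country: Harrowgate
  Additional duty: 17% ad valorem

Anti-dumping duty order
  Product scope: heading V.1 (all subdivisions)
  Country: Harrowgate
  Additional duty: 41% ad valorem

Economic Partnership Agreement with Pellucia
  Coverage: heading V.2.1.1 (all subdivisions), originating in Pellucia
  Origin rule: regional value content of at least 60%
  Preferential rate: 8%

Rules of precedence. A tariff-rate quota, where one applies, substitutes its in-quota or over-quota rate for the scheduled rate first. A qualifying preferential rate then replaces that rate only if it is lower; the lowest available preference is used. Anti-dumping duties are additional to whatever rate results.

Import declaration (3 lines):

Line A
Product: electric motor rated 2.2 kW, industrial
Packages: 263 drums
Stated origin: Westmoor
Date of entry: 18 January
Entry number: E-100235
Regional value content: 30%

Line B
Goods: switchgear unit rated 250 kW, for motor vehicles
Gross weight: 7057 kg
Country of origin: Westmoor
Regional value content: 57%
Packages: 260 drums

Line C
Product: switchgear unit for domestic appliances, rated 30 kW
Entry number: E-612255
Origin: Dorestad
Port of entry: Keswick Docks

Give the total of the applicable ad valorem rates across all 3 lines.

64%

Line A: electric motor → V.2; rated 2.2 kW → V.2.1; industrial → V.2.1.3. Scheduled 25%. Westmoor agreement on V.1.3: V.2.1.3 not covered; Westmoor agreement on V.2: RVC < 60%. → 25%.
Line B: switchgear unit → V.1; rated 250 kW → V.1.2; for motor vehicles → V.1.2.2. Scheduled 33%. Westmoor agreement on V.1.3: V.1.2.2 not covered; Westmoor agreement on V.2: V.1.2.2 not covered. → 33%.
Line C: switchgear unit → V.1; rated 30 kW → V.1.3; for domestic appliances → V.1.3.2. Scheduled 6%. No special measure applies. → 6%.
Sum: 25% + 33% + 6% = 64%.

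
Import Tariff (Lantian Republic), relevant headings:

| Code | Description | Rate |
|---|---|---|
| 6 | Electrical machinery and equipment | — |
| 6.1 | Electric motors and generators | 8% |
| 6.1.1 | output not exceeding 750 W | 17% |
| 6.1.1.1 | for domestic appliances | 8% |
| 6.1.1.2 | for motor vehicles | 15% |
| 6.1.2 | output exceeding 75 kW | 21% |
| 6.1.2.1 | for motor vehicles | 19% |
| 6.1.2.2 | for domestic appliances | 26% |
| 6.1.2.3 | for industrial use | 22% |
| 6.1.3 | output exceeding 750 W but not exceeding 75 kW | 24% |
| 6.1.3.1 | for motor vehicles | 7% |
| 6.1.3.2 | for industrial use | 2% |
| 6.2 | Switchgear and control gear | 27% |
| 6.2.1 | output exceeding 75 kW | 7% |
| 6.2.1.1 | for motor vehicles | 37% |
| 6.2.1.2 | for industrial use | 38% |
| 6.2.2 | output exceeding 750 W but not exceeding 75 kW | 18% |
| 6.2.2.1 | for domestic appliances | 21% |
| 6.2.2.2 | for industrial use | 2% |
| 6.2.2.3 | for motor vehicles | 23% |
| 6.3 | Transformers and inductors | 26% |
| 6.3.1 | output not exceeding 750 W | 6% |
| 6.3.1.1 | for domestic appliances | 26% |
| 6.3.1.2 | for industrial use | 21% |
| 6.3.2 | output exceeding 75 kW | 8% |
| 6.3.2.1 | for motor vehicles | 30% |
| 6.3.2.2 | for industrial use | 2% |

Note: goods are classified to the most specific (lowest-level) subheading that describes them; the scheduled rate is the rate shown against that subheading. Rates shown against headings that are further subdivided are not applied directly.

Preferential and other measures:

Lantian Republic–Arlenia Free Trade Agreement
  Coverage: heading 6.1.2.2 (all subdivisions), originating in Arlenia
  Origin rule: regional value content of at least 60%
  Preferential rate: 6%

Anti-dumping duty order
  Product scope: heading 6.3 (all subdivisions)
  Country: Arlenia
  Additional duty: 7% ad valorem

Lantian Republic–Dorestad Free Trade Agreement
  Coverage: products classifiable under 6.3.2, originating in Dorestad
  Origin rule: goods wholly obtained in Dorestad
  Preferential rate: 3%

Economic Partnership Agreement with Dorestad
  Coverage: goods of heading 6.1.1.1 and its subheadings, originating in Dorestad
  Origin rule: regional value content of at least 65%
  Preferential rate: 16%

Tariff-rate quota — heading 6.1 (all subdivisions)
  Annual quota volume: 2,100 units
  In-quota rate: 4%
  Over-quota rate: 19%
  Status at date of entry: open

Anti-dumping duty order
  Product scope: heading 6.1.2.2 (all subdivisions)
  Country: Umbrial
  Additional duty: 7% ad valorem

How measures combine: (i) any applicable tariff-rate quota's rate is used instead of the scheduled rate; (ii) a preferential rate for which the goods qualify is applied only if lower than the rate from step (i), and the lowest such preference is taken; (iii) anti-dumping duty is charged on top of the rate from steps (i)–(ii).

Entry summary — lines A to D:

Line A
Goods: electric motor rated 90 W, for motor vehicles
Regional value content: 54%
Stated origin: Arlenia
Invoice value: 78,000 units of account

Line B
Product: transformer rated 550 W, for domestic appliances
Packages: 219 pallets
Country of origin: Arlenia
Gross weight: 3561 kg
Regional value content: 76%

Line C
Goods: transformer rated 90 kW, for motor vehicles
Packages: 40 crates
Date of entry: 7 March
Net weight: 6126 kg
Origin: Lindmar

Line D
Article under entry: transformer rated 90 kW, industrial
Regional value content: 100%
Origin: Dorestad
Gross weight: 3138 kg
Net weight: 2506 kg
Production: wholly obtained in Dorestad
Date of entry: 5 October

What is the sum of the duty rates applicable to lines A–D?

Line A: electric motor → 6.1; rated 90 W → 6.1.1; for motor vehicles → 6.1.1.2. Scheduled 15%. quota on 6.1 open → in-quota 4%; Arlenia agreement on 6.1.2.2: 6.1.1.2 not covered. → 4%.
Line B: transformer → 6.3; rated 550 W → 6.3.1; for domestic appliances → 6.3.1.1. Scheduled 26%. Arlenia agreement on 6.1.2.2: 6.3.1.1 not covered; anti-dumping (Arlenia, 6.3): +7%; total 26% + 7% = 33%. → 33%.
Line C: transformer → 6.3; rated 90 kW → 6.3.2; for motor vehicles → 6.3.2.1. Scheduled 30%. No special measure applies. → 30%.
Line D: transformer → 6.3; rated 90 kW → 6.3.2; industrial → 6.3.2.2. Scheduled 2%. Dorestad agreement on 6.3.2: wholly obtained → 3% available; Dorestad agreement on 6.1.1.1: 6.3.2.2 not covered; preference 3% not lower than 2% → no reduction. → 2%.
Sum: 4% + 33% + 30% + 2% = 69%.

69%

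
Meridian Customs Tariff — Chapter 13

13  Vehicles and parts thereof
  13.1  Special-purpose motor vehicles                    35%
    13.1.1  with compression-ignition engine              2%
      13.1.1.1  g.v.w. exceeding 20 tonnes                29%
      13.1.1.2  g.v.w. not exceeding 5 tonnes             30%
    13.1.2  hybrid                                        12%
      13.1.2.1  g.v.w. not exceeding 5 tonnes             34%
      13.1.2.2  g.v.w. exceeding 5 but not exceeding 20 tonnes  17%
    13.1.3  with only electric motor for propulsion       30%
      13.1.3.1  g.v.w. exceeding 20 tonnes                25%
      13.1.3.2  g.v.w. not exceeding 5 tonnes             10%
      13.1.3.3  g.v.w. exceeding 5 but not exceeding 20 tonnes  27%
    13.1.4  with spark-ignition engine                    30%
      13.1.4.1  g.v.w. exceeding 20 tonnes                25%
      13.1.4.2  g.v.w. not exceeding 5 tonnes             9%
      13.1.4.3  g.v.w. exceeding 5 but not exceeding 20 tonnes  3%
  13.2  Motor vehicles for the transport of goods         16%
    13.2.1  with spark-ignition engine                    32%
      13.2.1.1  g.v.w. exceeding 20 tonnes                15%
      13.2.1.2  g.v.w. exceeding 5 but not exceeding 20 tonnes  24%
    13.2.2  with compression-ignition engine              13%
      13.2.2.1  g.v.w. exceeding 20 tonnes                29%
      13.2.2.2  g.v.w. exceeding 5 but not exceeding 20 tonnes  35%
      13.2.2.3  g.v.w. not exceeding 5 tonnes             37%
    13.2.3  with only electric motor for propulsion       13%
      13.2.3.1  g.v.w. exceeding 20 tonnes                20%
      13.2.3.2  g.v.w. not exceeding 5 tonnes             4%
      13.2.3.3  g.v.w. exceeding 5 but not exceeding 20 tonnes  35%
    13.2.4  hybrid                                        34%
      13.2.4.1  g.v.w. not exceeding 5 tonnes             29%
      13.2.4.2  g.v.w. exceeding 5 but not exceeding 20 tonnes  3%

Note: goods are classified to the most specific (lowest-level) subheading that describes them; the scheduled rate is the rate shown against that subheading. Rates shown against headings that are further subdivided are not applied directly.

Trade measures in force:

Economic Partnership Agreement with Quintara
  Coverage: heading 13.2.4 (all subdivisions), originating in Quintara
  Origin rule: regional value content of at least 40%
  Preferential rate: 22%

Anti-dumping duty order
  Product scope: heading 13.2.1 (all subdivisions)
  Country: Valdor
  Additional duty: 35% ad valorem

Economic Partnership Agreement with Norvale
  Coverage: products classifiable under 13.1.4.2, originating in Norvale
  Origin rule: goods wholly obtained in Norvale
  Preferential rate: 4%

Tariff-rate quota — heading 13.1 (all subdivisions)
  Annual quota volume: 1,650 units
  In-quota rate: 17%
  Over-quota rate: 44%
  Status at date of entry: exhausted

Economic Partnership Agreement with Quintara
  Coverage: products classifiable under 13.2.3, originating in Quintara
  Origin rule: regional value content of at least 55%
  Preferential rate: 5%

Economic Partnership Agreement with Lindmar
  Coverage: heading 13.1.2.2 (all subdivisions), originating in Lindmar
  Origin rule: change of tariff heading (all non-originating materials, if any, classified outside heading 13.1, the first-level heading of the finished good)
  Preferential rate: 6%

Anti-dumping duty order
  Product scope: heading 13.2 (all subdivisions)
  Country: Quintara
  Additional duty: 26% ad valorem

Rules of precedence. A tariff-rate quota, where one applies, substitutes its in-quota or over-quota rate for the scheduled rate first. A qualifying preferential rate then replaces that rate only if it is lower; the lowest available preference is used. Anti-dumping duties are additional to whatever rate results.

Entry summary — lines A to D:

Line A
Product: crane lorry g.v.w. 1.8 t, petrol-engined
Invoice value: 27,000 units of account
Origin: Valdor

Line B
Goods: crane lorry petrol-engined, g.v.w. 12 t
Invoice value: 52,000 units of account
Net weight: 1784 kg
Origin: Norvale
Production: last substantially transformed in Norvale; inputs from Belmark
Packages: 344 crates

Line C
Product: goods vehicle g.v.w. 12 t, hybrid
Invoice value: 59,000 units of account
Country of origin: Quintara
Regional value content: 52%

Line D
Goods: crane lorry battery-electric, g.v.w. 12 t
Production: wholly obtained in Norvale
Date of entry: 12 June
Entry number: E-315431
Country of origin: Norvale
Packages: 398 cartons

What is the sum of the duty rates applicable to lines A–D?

Line A: crane lorry → 13.1; petrol-engined → 13.1.4; g.v.w. 1.8 t → 13.1.4.2. Scheduled 9%. quota on 13.1 exhausted → over-quota 44%. → 44%.
Line B: crane lorry → 13.1; petrol-engined → 13.1.4; g.v.w. 12 t → 13.1.4.3. Scheduled 3%. quota on 13.1 exhausted → over-quota 44%; Norvale agreement on 13.1.4.2: 13.1.4.3 not covered. → 44%.
Line C: goods vehicle → 13.2; hybrid → 13.2.4; g.v.w. 12 t → 13.2.4.2. Scheduled 3%. Quintara agreement on 13.2.4: RVC ≥ 40% → 22% available; Quintara agreement on 13.2.3: 13.2.4.2 not covered; preference 22% not lower than 3% → no reduction; anti-dumping (Quintara, 13.2): +26%; total 3% + 26% = 29%. → 29%.
Line D: crane lorry → 13.1; battery-electric → 13.1.3; g.v.w. 12 t → 13.1.3.3. Scheduled 27%. quota on 13.1 exhausted → over-quota 44%; Norvale agreement on 13.1.4.2: 13.1.3.3 not covered. → 44%.
Sum: 44% + 44% + 29% + 44% = 161%.

161%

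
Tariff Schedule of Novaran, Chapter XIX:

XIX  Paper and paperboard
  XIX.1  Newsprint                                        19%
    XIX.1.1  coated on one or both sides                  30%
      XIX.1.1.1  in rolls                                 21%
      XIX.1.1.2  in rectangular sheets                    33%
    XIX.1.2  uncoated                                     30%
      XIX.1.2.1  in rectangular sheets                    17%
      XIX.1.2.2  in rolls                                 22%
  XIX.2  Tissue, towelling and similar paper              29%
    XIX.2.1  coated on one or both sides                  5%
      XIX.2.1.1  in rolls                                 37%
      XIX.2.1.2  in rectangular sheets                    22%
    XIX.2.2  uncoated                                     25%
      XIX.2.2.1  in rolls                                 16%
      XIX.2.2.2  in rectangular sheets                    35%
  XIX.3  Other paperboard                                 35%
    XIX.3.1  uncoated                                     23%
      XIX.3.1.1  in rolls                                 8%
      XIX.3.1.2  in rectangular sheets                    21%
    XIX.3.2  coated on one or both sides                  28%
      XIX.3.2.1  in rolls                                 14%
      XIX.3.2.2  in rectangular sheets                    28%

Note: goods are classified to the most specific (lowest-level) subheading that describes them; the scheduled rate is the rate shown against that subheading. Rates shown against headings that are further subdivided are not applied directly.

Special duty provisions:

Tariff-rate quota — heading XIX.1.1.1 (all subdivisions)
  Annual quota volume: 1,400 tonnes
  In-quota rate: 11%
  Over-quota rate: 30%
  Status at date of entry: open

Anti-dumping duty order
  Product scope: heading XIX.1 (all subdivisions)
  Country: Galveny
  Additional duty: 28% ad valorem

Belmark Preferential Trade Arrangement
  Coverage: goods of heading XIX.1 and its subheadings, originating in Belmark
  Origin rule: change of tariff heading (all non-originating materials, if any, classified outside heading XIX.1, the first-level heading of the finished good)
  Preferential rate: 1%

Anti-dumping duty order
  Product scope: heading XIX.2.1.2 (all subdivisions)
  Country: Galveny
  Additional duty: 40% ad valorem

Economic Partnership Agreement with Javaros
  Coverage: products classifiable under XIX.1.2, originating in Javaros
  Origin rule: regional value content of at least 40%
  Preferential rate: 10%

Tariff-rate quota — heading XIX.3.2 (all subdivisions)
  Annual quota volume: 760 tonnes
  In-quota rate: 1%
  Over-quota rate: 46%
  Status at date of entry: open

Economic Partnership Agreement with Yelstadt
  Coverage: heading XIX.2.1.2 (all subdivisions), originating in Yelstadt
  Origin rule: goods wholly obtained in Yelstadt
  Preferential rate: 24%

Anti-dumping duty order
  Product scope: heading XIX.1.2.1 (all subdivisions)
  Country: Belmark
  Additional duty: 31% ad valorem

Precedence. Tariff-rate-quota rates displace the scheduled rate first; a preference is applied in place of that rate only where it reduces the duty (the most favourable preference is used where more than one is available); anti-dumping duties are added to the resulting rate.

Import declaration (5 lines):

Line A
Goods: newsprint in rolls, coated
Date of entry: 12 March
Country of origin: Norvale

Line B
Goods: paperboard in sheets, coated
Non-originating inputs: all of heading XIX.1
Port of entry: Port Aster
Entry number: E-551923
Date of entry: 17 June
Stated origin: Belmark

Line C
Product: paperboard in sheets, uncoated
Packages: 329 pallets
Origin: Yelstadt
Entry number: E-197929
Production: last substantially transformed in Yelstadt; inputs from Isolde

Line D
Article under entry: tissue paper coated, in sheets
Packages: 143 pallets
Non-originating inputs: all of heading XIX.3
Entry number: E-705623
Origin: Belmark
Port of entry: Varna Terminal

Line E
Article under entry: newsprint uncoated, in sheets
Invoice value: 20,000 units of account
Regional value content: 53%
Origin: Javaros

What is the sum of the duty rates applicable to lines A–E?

65%

Line A: newsprint → XIX.1; coated → XIX.1.1; in rolls → XIX.1.1.1. Scheduled 21%. quota on XIX.1.1.1 open → in-quota 11%. → 11%.
Line B: paperboard → XIX.3; coated → XIX.3.2; in sheets → XIX.3.2.2. Scheduled 28%. quota on XIX.3.2 open → in-quota 1%; Belmark agreement on XIX.1: XIX.3.2.2 not covered. → 1%.
Line C: paperboard → XIX.3; uncoated → XIX.3.1; in sheets → XIX.3.1.2. Scheduled 21%. Yelstadt agreement on XIX.2.1.2: XIX.3.1.2 not covered. → 21%.
Line D: tissue paper → XIX.2; coated → XIX.2.1; in sheets → XIX.2.1.2. Scheduled 22%. Belmark agreement on XIX.1: XIX.2.1.2 not covered. → 22%.
Line E: newsprint → XIX.1; uncoated → XIX.1.2; in sheets → XIX.1.2.1. Scheduled 17%. Javaros agreement on XIX.1.2: RVC ≥ 40% → 10% available; preferential 10%. → 10%.
Sum: 11% + 1% + 21% + 22% + 10% = 65%.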